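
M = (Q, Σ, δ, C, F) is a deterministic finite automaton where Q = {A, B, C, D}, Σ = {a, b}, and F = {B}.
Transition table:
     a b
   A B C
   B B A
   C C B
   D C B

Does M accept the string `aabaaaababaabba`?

rejected

C --a--> C
C --a--> C
C --b--> B
B --a--> B
B --a--> B
B --a--> B
B --a--> B
B --b--> A
A --a--> B
B --b--> A
A --a--> B
B --a--> B
B --b--> A
A --b--> C
C --a--> C
End in state C, which is not an accepting state.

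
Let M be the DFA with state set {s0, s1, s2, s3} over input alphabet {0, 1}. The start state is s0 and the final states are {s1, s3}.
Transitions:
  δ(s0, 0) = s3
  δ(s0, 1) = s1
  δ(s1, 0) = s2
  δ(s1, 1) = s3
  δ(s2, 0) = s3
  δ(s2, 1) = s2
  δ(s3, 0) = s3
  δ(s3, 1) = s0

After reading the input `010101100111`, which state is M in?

s0 --0--> s3
s3 --1--> s0
s0 --0--> s3
s3 --1--> s0
s0 --0--> s3
s3 --1--> s0
s0 --1--> s1
s1 --0--> s2
s2 --0--> s3
s3 --1--> s0
s0 --1--> s1
s1 --1--> s3

s3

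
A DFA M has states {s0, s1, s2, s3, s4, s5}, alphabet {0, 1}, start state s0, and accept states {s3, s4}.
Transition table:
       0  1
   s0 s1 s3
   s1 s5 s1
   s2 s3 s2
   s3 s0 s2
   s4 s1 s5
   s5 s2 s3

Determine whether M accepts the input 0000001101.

accepted

s0 --0--> s1
s1 --0--> s5
s5 --0--> s2
s2 --0--> s3
s3 --0--> s0
s0 --0--> s1
s1 --1--> s1
s1 --1--> s1
s1 --0--> s5
s5 --1--> s3
End in state s3, which is an accepting state.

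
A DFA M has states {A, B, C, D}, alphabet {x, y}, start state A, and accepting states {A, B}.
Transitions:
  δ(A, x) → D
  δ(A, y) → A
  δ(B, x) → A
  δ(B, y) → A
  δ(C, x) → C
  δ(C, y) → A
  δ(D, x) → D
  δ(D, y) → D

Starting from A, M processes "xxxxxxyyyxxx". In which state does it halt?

A --x--> D
D --x--> D
D --x--> D
D --x--> D
D --x--> D
D --x--> D
D --y--> D
D --y--> D
D --y--> D
D --x--> D
D --x--> D
D --x--> D

D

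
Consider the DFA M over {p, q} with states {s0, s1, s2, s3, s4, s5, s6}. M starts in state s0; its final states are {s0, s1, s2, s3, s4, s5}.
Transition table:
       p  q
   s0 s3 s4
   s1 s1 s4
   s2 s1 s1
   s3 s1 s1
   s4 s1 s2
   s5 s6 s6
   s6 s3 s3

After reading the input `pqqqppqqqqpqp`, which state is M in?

s1

s0 --p--> s3
s3 --q--> s1
s1 --q--> s4
s4 --q--> s2
s2 --p--> s1
s1 --p--> s1
s1 --q--> s4
s4 --q--> s2
s2 --q--> s1
s1 --q--> s4
s4 --p--> s1
s1 --q--> s4
s4 --p--> s1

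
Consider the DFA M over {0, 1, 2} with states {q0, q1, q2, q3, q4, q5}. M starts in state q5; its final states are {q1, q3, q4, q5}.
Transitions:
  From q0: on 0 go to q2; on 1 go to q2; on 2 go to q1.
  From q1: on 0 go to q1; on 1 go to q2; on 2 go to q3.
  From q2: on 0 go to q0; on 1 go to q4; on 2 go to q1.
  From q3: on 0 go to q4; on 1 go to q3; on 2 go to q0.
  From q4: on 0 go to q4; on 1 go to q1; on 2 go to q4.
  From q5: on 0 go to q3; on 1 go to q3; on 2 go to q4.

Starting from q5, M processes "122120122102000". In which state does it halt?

q5 --1--> q3
q3 --2--> q0
q0 --2--> q1
q1 --1--> q2
q2 --2--> q1
q1 --0--> q1
q1 --1--> q2
q2 --2--> q1
q1 --2--> q3
q3 --1--> q3
q3 --0--> q4
q4 --2--> q4
q4 --0--> q4
q4 --0--> q4
q4 --0--> q4

q4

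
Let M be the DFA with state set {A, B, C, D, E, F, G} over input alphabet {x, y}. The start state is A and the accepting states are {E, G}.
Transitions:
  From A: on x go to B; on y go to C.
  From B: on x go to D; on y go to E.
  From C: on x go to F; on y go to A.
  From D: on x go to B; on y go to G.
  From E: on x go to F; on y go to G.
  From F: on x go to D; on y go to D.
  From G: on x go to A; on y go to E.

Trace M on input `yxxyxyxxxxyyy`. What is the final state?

G

A --y--> C
C --x--> F
F --x--> D
D --y--> G
G --x--> A
A --y--> C
C --x--> F
F --x--> D
D --x--> B
B --x--> D
D --y--> G
G --y--> E
E --y--> G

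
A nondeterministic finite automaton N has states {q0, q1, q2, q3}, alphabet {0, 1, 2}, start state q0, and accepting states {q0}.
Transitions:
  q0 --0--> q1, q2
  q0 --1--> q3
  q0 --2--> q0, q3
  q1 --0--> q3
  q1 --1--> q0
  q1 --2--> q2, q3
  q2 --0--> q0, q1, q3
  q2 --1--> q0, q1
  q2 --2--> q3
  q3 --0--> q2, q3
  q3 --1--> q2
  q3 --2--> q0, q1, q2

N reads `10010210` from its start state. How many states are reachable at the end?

Start: {q0}
read 1: {q3}
read 0: {q2, q3}
read 0: {q0, q1, q2, q3}
read 1: {q0, q1, q2, q3}
read 0: {q0, q1, q2, q3}
read 2: {q0, q1, q2, q3}
read 1: {q0, q1, q2, q3}
read 0: {q0, q1, q2, q3}
Final reachable set {q0, q1, q2, q3} has 4 states.

4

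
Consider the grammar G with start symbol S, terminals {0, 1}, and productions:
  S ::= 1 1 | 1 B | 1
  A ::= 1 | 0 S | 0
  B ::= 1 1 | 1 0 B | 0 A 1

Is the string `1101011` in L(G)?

yes

S ⇒ 1B ⇒ 110B ⇒ 11010B ⇒ 1101011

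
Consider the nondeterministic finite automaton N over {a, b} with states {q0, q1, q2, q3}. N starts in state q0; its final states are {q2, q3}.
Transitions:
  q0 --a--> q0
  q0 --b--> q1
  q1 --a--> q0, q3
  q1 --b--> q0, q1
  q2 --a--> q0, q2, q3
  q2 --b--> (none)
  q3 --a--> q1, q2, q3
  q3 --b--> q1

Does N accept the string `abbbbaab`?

rejected

Start: {q0}
read a: {q0}
read b: {q1}
read b: {q0, q1}
read b: {q0, q1}
read b: {q0, q1}
read a: {q0, q3}
read a: {q0, q1, q2, q3}
read b: {q0, q1}
Reachable ∩ accepting = {} — empty.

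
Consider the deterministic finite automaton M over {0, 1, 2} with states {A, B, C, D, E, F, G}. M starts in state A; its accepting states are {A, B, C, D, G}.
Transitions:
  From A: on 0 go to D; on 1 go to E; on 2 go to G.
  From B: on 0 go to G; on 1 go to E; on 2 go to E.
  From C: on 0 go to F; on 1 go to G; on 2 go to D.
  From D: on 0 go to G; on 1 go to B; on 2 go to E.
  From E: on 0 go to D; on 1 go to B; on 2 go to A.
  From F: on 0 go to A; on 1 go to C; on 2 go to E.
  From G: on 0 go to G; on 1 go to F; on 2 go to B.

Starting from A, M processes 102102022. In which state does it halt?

E

A --1--> E
E --0--> D
D --2--> E
E --1--> B
B --0--> G
G --2--> B
B --0--> G
G --2--> B
B --2--> E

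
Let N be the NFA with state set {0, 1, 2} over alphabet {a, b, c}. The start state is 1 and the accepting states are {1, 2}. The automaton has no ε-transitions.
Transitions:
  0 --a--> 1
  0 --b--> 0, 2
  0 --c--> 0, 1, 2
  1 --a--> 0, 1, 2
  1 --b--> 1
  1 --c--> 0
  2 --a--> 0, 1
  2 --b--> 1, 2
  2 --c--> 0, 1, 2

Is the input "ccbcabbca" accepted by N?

accepted

Start: {1}
read c: {0}
read c: {0, 1, 2}
read b: {0, 1, 2}
read c: {0, 1, 2}
read a: {0, 1, 2}
read b: {0, 1, 2}
read b: {0, 1, 2}
read c: {0, 1, 2}
read a: {0, 1, 2}
Reachable ∩ accepting = {1, 2} — nonempty.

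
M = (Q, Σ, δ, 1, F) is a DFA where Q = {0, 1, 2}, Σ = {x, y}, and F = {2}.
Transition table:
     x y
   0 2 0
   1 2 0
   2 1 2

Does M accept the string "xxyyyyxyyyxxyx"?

rejected

1 --x--> 2
2 --x--> 1
1 --y--> 0
0 --y--> 0
0 --y--> 0
0 --y--> 0
0 --x--> 2
2 --y--> 2
2 --y--> 2
2 --y--> 2
2 --x--> 1
1 --x--> 2
2 --y--> 2
2 --x--> 1
End in state 1, which is not an accepting state.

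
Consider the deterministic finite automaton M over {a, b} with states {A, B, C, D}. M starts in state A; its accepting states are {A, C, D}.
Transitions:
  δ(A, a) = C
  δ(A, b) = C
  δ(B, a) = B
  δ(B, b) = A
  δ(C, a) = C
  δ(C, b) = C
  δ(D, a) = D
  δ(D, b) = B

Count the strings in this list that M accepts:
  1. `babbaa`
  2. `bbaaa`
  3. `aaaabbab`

3

`babbaa`: accepted
`bbaaa`: accepted
`aaaabbab`: accepted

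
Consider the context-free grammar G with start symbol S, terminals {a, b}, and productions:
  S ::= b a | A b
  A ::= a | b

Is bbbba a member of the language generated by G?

no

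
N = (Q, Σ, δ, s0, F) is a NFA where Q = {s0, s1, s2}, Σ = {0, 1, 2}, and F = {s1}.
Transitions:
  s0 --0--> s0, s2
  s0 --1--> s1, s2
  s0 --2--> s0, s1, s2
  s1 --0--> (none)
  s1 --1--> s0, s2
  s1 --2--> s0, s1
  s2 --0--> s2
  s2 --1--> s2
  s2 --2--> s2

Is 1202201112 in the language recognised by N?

accepted

Start: {s0}
read 1: {s1, s2}
read 2: {s0, s1, s2}
read 0: {s0, s2}
read 2: {s0, s1, s2}
read 2: {s0, s1, s2}
read 0: {s0, s2}
read 1: {s1, s2}
read 1: {s0, s2}
read 1: {s1, s2}
read 2: {s0, s1, s2}
Reachable ∩ accepting = {s1} — nonempty.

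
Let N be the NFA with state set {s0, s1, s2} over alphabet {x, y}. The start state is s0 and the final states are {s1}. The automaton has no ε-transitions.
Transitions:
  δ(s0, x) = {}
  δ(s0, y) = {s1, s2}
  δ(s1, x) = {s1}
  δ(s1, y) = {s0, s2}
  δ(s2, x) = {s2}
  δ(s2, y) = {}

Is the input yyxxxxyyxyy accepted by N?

Start: {s0}
read y: {s1, s2}
read y: {s0, s2}
read x: {s2}
read x: {s2}
read x: {s2}
read x: {s2}
read y: {}
The reachable set is empty and stays empty for the remaining 4 symbols.
Reachable ∩ accepting = {} — empty.

rejected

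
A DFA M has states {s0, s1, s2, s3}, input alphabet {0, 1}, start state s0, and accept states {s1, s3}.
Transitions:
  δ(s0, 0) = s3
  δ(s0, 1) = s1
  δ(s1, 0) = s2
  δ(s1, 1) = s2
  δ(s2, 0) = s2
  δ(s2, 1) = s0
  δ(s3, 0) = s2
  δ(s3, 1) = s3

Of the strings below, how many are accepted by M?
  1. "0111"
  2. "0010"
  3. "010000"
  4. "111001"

2

"0111": accepted
"0010": accepted
"010000": rejected
"111001": rejected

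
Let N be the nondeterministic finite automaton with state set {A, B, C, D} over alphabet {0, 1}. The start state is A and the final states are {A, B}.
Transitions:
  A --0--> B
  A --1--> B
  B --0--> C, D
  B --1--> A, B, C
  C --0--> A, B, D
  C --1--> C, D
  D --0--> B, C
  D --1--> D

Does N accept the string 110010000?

Start: {A}
read 1: {B}
read 1: {A, B, C}
read 0: {A, B, C, D}
read 0: {A, B, C, D}
read 1: {A, B, C, D}
read 0: {A, B, C, D}
read 0: {A, B, C, D}
read 0: {A, B, C, D}
read 0: {A, B, C, D}
Reachable ∩ accepting = {A, B} — nonempty.

accepted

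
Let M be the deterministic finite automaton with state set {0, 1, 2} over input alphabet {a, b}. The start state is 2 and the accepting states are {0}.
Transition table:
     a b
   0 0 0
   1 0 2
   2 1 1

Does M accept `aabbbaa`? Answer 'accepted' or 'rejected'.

2 --a--> 1
1 --a--> 0
0 --b--> 0
0 --b--> 0
0 --b--> 0
0 --a--> 0
0 --a--> 0
End in state 0, which is an accepting state.

accepted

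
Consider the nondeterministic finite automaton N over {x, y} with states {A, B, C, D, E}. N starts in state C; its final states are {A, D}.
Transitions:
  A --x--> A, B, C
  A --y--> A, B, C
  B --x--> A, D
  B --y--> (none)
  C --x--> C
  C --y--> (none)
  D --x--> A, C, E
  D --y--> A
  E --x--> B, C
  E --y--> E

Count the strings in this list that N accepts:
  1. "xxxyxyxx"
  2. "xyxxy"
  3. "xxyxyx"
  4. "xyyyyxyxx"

"xxxyxyxx": rejected
"xyxxy": rejected
"xxyxyx": rejected
"xyyyyxyxx": rejected

0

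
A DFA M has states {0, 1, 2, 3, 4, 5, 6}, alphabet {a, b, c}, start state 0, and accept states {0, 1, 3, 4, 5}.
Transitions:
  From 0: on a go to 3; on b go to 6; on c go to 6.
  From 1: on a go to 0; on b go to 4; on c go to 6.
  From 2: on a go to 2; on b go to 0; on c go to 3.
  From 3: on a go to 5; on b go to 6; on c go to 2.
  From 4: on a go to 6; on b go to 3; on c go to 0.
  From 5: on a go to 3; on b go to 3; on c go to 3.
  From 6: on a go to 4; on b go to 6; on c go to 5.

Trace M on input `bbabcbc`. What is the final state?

6

0 --b--> 6
6 --b--> 6
6 --a--> 4
4 --b--> 3
3 --c--> 2
2 --b--> 0
0 --c--> 6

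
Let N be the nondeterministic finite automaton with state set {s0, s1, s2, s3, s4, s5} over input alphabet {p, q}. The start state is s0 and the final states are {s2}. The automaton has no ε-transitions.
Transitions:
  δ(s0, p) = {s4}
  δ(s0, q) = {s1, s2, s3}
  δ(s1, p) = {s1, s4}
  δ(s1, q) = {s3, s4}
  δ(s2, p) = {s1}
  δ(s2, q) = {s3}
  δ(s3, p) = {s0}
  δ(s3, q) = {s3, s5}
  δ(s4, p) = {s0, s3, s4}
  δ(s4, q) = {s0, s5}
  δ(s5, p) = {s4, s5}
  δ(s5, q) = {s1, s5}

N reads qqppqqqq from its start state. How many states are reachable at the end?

6

Start: {s0}
read q: {s1, s2, s3}
read q: {s3, s4, s5}
read p: {s0, s3, s4, s5}
read p: {s0, s3, s4, s5}
read q: {s0, s1, s2, s3, s5}
read q: {s1, s2, s3, s4, s5}
read q: {s0, s1, s3, s4, s5}
read q: {s0, s1, s2, s3, s4, s5}
Final reachable set {s0, s1, s2, s3, s4, s5} has 6 states.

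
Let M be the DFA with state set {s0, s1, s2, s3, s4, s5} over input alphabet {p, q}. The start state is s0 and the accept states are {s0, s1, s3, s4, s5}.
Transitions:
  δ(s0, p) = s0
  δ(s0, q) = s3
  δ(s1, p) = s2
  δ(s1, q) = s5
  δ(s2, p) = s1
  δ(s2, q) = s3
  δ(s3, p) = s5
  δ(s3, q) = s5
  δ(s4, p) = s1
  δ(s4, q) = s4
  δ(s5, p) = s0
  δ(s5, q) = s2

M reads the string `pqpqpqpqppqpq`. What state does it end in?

s0 --p--> s0
s0 --q--> s3
s3 --p--> s5
s5 --q--> s2
s2 --p--> s1
s1 --q--> s5
s5 --p--> s0
s0 --q--> s3
s3 --p--> s5
s5 --p--> s0
s0 --q--> s3
s3 --p--> s5
s5 --q--> s2

s2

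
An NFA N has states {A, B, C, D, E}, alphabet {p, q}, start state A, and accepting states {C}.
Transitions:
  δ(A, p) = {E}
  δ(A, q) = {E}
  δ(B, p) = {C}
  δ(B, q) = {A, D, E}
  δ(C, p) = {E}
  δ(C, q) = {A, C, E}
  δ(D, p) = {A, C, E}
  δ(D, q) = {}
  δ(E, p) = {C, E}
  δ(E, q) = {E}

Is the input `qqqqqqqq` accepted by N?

Start: {A}
read q: {E}
read q: {E}
read q: {E}
read q: {E}
read q: {E}
read q: {E}
read q: {E}
read q: {E}
Reachable ∩ accepting = {} — empty.

rejected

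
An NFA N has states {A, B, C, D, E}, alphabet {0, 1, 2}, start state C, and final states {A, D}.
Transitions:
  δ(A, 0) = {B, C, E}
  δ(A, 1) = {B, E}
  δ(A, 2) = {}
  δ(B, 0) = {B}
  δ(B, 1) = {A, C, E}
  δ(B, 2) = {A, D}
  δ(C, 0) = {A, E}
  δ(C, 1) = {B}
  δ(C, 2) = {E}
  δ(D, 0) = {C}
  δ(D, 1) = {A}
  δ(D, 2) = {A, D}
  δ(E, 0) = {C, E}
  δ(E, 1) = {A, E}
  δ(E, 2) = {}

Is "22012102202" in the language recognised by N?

rejected

Start: {C}
read 2: {E}
read 2: {}
The reachable set is empty and stays empty for the remaining 9 symbols.
Reachable ∩ accepting = {} — empty.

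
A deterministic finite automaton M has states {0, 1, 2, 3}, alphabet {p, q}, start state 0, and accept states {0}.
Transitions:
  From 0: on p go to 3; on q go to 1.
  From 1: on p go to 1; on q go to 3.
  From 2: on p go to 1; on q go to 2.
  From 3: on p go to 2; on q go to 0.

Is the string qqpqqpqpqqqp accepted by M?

rejected

0 --q--> 1
1 --q--> 3
3 --p--> 2
2 --q--> 2
2 --q--> 2
2 --p--> 1
1 --q--> 3
3 --p--> 2
2 --q--> 2
2 --q--> 2
2 --q--> 2
2 --p--> 1
End in state 1, which is not an accepting state.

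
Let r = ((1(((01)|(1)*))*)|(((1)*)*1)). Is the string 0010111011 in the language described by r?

no

Neither (1(((01)|(1)*))*) nor (((1)*)*1) matches 0010111011.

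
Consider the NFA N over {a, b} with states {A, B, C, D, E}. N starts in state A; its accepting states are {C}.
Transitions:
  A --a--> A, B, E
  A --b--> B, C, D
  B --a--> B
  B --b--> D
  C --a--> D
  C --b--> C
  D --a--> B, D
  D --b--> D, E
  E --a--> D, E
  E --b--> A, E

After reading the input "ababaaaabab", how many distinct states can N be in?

Start: {A}
read a: {A, B, E}
read b: {A, B, C, D, E}
read a: {A, B, D, E}
read b: {A, B, C, D, E}
read a: {A, B, D, E}
read a: {A, B, D, E}
read a: {A, B, D, E}
read a: {A, B, D, E}
read b: {A, B, C, D, E}
read a: {A, B, D, E}
read b: {A, B, C, D, E}
Final reachable set {A, B, C, D, E} has 5 states.

5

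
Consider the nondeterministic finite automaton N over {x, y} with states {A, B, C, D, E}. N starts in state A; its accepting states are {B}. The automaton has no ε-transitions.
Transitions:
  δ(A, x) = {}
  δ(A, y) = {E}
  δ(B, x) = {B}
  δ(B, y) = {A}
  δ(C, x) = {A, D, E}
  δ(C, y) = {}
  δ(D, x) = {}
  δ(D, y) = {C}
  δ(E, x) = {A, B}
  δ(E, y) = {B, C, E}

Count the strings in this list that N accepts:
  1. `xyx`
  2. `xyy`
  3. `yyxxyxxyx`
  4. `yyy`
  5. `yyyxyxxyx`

2

`xyx`: rejected
`xyy`: rejected
`yyxxyxxyx`: rejected
`yyy`: accepted
`yyyxyxxyx`: accepted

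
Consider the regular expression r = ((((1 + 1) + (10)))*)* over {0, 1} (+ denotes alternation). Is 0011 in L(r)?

no

0011 cannot be split into zero or more pieces each matching (((1+1)+(10)))*.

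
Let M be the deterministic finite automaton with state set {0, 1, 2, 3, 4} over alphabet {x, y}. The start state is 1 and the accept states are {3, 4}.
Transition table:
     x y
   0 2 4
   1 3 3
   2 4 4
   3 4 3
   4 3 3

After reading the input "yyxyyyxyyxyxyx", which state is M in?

4

1 --y--> 3
3 --y--> 3
3 --x--> 4
4 --y--> 3
3 --y--> 3
3 --y--> 3
3 --x--> 4
4 --y--> 3
3 --y--> 3
3 --x--> 4
4 --y--> 3
3 --x--> 4
4 --y--> 3
3 --x--> 4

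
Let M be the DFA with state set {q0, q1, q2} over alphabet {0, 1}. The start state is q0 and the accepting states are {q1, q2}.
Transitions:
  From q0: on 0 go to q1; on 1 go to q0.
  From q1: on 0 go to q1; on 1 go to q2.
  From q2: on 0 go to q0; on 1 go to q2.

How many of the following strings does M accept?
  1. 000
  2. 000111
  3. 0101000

3

000: accepted
000111: accepted
0101000: accepted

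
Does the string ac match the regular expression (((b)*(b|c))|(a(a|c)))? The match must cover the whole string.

yes

The right alternative (a(a|c)) matches ac.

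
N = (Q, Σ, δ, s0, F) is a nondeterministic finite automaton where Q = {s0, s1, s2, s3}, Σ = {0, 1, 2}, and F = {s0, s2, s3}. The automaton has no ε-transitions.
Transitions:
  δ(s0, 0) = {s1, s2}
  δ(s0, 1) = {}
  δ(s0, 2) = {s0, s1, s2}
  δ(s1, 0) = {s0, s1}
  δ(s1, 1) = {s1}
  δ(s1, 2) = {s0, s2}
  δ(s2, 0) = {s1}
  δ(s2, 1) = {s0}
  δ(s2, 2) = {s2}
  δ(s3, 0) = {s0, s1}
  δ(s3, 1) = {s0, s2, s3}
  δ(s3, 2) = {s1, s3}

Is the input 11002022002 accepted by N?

rejected

Start: {s0}
read 1: {}
The reachable set is empty and stays empty for the remaining 10 symbols.
Reachable ∩ accepting = {} — empty.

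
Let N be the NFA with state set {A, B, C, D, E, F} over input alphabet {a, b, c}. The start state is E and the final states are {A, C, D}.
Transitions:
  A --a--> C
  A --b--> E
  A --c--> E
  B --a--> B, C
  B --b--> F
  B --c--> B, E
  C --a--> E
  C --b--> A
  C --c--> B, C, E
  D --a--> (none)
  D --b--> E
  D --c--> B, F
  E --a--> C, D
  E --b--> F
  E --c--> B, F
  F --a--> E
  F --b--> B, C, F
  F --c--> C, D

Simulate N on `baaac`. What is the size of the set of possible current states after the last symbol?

Start: {E}
read b: {F}
read a: {E}
read a: {C, D}
read a: {E}
read c: {B, F}
Final reachable set {B, F} has 2 states.

2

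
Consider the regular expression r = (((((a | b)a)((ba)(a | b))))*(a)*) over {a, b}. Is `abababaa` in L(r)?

No split of abababaa into u·v has ((((a|b)a)((ba)(a|b))))* matching u and (a)* matching v.

no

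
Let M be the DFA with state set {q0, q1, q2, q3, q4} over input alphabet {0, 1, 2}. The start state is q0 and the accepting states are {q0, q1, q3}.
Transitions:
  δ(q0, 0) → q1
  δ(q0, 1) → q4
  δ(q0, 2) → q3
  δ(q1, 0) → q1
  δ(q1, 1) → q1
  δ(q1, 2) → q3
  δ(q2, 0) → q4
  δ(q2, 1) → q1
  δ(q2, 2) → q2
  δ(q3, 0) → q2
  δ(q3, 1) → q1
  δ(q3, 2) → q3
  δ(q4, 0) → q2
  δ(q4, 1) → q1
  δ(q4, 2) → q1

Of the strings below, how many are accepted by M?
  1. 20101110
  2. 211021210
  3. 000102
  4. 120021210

4

20101110: accepted
211021210: accepted
000102: accepted
120021210: accepted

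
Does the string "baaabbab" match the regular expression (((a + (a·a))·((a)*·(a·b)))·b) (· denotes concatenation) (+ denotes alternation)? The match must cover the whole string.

no

No split of baaabbab into u·v has ((a+(a·a))·((a)*·(a·b))) matching u and b matching v.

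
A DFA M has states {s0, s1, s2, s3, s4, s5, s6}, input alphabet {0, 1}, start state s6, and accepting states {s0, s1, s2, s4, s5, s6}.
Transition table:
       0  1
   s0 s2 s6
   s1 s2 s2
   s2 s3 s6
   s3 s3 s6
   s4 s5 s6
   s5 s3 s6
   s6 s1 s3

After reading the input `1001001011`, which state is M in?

s6

s6 --1--> s3
s3 --0--> s3
s3 --0--> s3
s3 --1--> s6
s6 --0--> s1
s1 --0--> s2
s2 --1--> s6
s6 --0--> s1
s1 --1--> s2
s2 --1--> s6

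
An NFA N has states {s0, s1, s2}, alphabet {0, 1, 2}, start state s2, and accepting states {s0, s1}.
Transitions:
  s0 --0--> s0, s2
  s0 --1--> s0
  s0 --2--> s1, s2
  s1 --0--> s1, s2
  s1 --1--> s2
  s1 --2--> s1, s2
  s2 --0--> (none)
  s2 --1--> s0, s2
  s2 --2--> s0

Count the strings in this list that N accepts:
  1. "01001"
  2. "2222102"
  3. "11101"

"01001": rejected
"2222102": accepted
"11101": accepted

2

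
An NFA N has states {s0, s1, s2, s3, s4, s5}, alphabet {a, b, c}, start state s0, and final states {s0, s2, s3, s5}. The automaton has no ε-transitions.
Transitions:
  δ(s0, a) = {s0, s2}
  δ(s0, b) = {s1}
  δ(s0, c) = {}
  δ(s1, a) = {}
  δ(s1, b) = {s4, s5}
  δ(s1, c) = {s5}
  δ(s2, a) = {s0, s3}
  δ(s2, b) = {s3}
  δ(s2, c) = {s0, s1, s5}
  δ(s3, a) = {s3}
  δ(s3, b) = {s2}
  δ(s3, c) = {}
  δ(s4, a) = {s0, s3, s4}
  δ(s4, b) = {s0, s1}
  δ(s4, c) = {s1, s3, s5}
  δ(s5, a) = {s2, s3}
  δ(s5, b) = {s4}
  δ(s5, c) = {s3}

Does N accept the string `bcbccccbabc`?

Start: {s0}
read b: {s1}
read c: {s5}
read b: {s4}
read c: {s1, s3, s5}
read c: {s3, s5}
read c: {s3}
read c: {}
The reachable set is empty and stays empty for the remaining 4 symbols.
Reachable ∩ accepting = {} — empty.

rejected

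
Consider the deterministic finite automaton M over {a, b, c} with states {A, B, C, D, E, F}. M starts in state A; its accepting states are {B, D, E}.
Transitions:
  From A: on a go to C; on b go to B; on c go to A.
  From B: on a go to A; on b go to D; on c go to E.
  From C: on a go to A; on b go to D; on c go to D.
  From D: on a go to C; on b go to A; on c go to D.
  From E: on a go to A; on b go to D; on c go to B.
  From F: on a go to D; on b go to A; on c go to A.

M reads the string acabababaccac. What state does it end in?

D

A --a--> C
C --c--> D
D --a--> C
C --b--> D
D --a--> C
C --b--> D
D --a--> C
C --b--> D
D --a--> C
C --c--> D
D --c--> D
D --a--> C
C --c--> D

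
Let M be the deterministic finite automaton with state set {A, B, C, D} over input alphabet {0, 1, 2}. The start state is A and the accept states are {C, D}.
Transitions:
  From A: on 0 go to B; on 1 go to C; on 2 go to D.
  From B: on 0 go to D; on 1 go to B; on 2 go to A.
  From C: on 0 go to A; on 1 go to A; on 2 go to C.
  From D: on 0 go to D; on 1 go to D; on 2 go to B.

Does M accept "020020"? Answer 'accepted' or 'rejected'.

A --0--> B
B --2--> A
A --0--> B
B --0--> D
D --2--> B
B --0--> D
End in state D, which is an accepting state.

accepted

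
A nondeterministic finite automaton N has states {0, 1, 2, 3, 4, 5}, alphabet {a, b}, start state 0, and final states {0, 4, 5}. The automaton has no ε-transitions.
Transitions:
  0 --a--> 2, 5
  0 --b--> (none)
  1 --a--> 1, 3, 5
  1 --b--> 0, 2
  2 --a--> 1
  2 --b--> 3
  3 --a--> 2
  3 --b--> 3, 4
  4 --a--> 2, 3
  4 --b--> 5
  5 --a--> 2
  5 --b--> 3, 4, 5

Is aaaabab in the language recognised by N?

accepted

Start: {0}
read a: {2, 5}
read a: {1, 2}
read a: {1, 3, 5}
read a: {1, 2, 3, 5}
read b: {0, 2, 3, 4, 5}
read a: {1, 2, 3, 5}
read b: {0, 2, 3, 4, 5}
Reachable ∩ accepting = {0, 4, 5} — nonempty.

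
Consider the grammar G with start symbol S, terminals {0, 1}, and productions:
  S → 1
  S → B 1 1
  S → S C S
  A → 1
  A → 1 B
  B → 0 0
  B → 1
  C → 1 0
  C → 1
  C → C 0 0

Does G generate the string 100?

no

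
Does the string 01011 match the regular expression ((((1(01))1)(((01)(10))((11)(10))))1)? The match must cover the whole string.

no

No split of 01011 into u·v has (((1(01))1)(((01)(10))((11)(10)))) matching u and 1 matching v.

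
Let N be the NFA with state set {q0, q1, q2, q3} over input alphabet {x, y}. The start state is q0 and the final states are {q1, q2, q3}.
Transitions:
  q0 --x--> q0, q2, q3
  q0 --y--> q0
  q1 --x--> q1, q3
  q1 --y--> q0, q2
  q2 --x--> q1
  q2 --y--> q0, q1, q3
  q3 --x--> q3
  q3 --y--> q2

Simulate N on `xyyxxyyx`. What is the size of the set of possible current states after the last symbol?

Start: {q0}
read x: {q0, q2, q3}
read y: {q0, q1, q2, q3}
read y: {q0, q1, q2, q3}
read x: {q0, q1, q2, q3}
read x: {q0, q1, q2, q3}
read y: {q0, q1, q2, q3}
read y: {q0, q1, q2, q3}
read x: {q0, q1, q2, q3}
Final reachable set {q0, q1, q2, q3} has 4 states.

4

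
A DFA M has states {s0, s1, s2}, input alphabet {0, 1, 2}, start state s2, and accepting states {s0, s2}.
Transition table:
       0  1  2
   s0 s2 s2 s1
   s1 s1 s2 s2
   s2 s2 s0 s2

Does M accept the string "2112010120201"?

s2 --2--> s2
s2 --1--> s0
s0 --1--> s2
s2 --2--> s2
s2 --0--> s2
s2 --1--> s0
s0 --0--> s2
s2 --1--> s0
s0 --2--> s1
s1 --0--> s1
s1 --2--> s2
s2 --0--> s2
s2 --1--> s0
End in state s0, which is an accepting state.

accepted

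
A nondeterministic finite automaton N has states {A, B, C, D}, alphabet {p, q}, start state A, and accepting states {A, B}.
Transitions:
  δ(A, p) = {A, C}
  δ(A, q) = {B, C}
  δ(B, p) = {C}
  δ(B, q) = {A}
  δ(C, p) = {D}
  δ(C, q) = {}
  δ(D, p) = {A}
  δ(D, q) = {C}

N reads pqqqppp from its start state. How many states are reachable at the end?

2

Start: {A}
read p: {A, C}
read q: {B, C}
read q: {A}
read q: {B, C}
read p: {C, D}
read p: {A, D}
read p: {A, C}
Final reachable set {A, C} has 2 states.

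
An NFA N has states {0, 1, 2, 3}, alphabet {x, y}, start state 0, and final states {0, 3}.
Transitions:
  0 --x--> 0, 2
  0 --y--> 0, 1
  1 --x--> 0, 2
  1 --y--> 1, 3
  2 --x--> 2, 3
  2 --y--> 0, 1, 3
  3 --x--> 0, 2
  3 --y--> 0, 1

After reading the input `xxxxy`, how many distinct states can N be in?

Start: {0}
read x: {0, 2}
read x: {0, 2, 3}
read x: {0, 2, 3}
read x: {0, 2, 3}
read y: {0, 1, 3}
Final reachable set {0, 1, 3} has 3 states.

3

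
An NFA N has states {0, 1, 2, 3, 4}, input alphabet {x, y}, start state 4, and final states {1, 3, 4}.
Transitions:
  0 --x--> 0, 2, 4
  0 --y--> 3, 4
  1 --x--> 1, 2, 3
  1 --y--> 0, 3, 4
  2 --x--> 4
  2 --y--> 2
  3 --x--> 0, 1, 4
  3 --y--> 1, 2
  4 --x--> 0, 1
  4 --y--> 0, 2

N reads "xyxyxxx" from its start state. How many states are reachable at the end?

5

Start: {4}
read x: {0, 1}
read y: {0, 3, 4}
read x: {0, 1, 2, 4}
read y: {0, 2, 3, 4}
read x: {0, 1, 2, 4}
read x: {0, 1, 2, 3, 4}
read x: {0, 1, 2, 3, 4}
Final reachable set {0, 1, 2, 3, 4} has 5 states.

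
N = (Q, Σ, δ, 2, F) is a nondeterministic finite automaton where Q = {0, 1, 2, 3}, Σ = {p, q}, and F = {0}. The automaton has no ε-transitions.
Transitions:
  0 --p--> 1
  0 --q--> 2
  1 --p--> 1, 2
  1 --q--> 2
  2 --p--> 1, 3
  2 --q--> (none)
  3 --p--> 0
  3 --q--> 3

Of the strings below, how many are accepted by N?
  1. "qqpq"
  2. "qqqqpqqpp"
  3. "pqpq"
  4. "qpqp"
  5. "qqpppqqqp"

0

"qqpq": rejected
"qqqqpqqpp": rejected
"pqpq": rejected
"qpqp": rejected
"qqpppqqqp": rejected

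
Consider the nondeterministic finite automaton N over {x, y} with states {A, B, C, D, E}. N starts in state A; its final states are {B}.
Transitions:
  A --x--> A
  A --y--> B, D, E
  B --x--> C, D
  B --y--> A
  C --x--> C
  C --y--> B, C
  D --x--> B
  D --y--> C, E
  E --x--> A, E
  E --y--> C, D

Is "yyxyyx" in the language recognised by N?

Start: {A}
read y: {B, D, E}
read y: {A, C, D, E}
read x: {A, B, C, E}
read y: {A, B, C, D, E}
read y: {A, B, C, D, E}
read x: {A, B, C, D, E}
Reachable ∩ accepting = {B} — nonempty.

accepted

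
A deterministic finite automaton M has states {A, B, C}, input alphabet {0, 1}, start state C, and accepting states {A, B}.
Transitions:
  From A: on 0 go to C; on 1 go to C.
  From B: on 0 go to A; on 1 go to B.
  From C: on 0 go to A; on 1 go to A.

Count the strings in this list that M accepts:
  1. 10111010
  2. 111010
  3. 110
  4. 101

10111010: rejected
111010: rejected
110: accepted
101: accepted

2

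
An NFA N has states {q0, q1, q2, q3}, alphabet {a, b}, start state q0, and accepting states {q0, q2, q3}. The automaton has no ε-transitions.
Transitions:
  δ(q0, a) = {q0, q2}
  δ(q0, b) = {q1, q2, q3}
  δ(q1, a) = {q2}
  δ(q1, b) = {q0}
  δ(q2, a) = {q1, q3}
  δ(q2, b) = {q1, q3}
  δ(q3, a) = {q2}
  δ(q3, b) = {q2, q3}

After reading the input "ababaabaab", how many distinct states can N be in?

4

Start: {q0}
read a: {q0, q2}
read b: {q1, q2, q3}
read a: {q1, q2, q3}
read b: {q0, q1, q2, q3}
read a: {q0, q1, q2, q3}
read a: {q0, q1, q2, q3}
read b: {q0, q1, q2, q3}
read a: {q0, q1, q2, q3}
read a: {q0, q1, q2, q3}
read b: {q0, q1, q2, q3}
Final reachable set {q0, q1, q2, q3} has 4 states.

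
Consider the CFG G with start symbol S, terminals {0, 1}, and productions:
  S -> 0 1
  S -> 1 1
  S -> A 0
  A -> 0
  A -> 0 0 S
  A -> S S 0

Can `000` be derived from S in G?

no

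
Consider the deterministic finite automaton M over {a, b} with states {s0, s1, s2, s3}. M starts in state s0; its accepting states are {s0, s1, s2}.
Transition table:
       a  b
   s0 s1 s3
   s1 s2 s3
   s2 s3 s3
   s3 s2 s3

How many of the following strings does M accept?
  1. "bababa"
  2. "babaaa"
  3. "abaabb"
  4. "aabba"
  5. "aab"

3

"bababa": accepted
"babaaa": accepted
"abaabb": rejected
"aabba": accepted
"aab": rejected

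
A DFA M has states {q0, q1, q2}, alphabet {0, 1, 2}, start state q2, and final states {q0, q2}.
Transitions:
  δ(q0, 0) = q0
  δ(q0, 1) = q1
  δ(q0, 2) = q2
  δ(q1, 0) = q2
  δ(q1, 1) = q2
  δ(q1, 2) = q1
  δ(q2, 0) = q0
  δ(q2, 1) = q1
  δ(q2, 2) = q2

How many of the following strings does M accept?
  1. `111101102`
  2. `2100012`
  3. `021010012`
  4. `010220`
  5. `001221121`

`111101102`: accepted
`2100012`: rejected
`021010012`: rejected
`010220`: accepted
`001221121`: accepted

3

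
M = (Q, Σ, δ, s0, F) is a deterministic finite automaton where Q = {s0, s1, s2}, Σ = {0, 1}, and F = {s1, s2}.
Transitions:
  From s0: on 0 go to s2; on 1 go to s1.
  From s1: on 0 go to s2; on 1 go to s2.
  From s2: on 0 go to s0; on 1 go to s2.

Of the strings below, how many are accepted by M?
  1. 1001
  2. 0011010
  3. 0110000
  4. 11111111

1001: accepted
0011010: accepted
0110000: accepted
11111111: accepted

4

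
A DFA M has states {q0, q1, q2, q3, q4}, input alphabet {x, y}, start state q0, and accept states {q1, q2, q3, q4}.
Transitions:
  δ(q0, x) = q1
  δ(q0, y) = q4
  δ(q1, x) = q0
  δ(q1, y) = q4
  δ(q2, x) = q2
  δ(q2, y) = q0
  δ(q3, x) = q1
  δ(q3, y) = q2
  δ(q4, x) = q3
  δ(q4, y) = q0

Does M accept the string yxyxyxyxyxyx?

accepted

q0 --y--> q4
q4 --x--> q3
q3 --y--> q2
q2 --x--> q2
q2 --y--> q0
q0 --x--> q1
q1 --y--> q4
q4 --x--> q3
q3 --y--> q2
q2 --x--> q2
q2 --y--> q0
q0 --x--> q1
End in state q1, which is an accepting state.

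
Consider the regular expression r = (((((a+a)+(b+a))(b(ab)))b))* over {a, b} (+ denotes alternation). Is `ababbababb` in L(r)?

Split into 2 pieces ababb · ababb; each matches ((((a+a)+(b+a))(b(ab)))b).

yes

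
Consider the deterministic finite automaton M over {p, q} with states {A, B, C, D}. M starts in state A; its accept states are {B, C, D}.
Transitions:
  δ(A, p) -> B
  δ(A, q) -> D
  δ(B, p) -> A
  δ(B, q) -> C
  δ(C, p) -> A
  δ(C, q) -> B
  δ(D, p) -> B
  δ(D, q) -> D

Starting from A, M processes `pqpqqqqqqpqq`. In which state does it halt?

A --p--> B
B --q--> C
C --p--> A
A --q--> D
D --q--> D
D --q--> D
D --q--> D
D --q--> D
D --q--> D
D --p--> B
B --q--> C
C --q--> B

B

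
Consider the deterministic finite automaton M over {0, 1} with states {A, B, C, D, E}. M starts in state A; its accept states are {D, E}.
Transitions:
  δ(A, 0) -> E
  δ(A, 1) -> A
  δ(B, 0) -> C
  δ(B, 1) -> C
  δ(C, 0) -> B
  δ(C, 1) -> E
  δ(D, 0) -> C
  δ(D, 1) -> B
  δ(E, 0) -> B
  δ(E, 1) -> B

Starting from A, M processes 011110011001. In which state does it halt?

E

A --0--> E
E --1--> B
B --1--> C
C --1--> E
E --1--> B
B --0--> C
C --0--> B
B --1--> C
C --1--> E
E --0--> B
B --0--> C
C --1--> E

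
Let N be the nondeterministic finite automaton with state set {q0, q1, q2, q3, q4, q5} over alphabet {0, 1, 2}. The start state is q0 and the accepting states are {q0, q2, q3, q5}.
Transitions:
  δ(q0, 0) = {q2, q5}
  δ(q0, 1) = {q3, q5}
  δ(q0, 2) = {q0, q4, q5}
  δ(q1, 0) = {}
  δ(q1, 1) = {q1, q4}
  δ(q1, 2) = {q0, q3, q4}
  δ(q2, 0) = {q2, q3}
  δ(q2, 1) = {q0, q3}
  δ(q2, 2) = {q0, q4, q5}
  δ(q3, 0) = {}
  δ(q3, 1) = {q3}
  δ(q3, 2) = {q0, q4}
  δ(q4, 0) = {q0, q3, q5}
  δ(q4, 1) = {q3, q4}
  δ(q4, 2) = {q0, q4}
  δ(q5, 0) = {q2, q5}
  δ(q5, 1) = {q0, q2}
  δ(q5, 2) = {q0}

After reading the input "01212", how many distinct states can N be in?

Start: {q0}
read 0: {q2, q5}
read 1: {q0, q2, q3}
read 2: {q0, q4, q5}
read 1: {q0, q2, q3, q4, q5}
read 2: {q0, q4, q5}
Final reachable set {q0, q4, q5} has 3 states.

3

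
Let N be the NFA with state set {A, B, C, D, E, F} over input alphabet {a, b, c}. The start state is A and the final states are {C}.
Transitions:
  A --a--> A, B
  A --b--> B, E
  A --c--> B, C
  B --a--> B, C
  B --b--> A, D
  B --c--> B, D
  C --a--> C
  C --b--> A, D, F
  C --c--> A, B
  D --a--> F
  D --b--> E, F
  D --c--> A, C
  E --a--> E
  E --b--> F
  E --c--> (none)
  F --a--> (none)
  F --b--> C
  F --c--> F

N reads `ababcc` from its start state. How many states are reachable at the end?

Start: {A}
read a: {A, B}
read b: {A, B, D, E}
read a: {A, B, C, E, F}
read b: {A, B, C, D, E, F}
read c: {A, B, C, D, F}
read c: {A, B, C, D, F}
Final reachable set {A, B, C, D, F} has 5 states.

5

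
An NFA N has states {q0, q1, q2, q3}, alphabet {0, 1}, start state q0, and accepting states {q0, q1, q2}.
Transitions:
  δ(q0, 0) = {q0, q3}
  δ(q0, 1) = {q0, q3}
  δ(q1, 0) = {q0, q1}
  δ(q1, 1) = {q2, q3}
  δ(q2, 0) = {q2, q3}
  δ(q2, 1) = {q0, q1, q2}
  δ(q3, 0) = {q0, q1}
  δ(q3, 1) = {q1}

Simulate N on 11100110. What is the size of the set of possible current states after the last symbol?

Start: {q0}
read 1: {q0, q3}
read 1: {q0, q1, q3}
read 1: {q0, q1, q2, q3}
read 0: {q0, q1, q2, q3}
read 0: {q0, q1, q2, q3}
read 1: {q0, q1, q2, q3}
read 1: {q0, q1, q2, q3}
read 0: {q0, q1, q2, q3}
Final reachable set {q0, q1, q2, q3} has 4 states.

4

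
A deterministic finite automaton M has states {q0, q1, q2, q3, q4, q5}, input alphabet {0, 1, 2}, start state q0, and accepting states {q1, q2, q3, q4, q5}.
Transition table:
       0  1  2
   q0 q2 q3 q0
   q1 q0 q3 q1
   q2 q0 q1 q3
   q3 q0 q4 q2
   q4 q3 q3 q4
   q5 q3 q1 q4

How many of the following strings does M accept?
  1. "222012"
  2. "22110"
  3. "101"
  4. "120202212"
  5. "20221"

"222012": accepted
"22110": accepted
"101": accepted
"120202212": accepted
"20221": accepted

5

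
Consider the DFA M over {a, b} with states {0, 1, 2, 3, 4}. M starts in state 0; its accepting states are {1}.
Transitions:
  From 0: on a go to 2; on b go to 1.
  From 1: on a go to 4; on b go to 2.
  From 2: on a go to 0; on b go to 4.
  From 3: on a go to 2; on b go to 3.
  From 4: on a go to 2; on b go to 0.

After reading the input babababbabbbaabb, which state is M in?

0 --b--> 1
1 --a--> 4
4 --b--> 0
0 --a--> 2
2 --b--> 4
4 --a--> 2
2 --b--> 4
4 --b--> 0
0 --a--> 2
2 --b--> 4
4 --b--> 0
0 --b--> 1
1 --a--> 4
4 --a--> 2
2 --b--> 4
4 --b--> 0

0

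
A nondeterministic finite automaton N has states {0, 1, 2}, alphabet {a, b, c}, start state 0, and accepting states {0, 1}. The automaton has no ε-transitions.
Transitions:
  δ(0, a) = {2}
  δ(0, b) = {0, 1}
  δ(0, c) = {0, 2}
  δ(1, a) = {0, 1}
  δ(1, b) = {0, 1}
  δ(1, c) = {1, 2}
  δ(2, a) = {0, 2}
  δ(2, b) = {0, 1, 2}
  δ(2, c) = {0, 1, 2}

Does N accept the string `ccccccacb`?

accepted

Start: {0}
read c: {0, 2}
read c: {0, 1, 2}
read c: {0, 1, 2}
read c: {0, 1, 2}
read c: {0, 1, 2}
read c: {0, 1, 2}
read a: {0, 1, 2}
read c: {0, 1, 2}
read b: {0, 1, 2}
Reachable ∩ accepting = {0, 1} — nonempty.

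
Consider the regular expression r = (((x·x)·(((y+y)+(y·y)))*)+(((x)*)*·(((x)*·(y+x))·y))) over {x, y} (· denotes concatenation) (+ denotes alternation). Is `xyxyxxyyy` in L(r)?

no

Neither ((x·x)·(((y+y)+(y·y)))*) nor (((x)*)*·(((x)*·(y+x))·y)) matches xyxyxxyyy.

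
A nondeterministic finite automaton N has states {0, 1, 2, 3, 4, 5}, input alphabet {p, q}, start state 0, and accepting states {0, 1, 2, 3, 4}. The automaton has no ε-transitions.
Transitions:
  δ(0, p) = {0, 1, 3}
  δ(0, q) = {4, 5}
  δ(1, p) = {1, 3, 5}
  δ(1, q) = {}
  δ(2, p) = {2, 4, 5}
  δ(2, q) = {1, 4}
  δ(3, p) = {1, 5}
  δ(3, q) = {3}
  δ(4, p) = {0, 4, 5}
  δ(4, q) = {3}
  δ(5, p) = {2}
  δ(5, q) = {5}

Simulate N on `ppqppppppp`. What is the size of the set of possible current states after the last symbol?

Start: {0}
read p: {0, 1, 3}
read p: {0, 1, 3, 5}
read q: {3, 4, 5}
read p: {0, 1, 2, 4, 5}
read p: {0, 1, 2, 3, 4, 5}
read p: {0, 1, 2, 3, 4, 5}
read p: {0, 1, 2, 3, 4, 5}
read p: {0, 1, 2, 3, 4, 5}
read p: {0, 1, 2, 3, 4, 5}
read p: {0, 1, 2, 3, 4, 5}
Final reachable set {0, 1, 2, 3, 4, 5} has 6 states.

6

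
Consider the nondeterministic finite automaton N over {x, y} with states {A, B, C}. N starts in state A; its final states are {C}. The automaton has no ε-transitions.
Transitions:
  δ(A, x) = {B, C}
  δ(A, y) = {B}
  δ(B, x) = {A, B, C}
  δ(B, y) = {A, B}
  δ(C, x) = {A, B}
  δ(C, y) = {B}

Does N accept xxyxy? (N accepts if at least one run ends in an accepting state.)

Start: {A}
read x: {B, C}
read x: {A, B, C}
read y: {A, B}
read x: {A, B, C}
read y: {A, B}
Reachable ∩ accepting = {} — empty.

rejected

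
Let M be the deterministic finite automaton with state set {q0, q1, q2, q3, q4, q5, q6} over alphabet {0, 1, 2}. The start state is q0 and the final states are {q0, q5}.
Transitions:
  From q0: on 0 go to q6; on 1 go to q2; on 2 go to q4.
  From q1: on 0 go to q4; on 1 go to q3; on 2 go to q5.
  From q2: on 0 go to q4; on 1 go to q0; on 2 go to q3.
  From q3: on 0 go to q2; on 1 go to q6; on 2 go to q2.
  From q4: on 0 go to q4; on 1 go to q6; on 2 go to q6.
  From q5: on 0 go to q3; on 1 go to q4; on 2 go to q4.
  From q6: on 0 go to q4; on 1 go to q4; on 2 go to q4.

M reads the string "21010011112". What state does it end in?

q6

q0 --2--> q4
q4 --1--> q6
q6 --0--> q4
q4 --1--> q6
q6 --0--> q4
q4 --0--> q4
q4 --1--> q6
q6 --1--> q4
q4 --1--> q6
q6 --1--> q4
q4 --2--> q6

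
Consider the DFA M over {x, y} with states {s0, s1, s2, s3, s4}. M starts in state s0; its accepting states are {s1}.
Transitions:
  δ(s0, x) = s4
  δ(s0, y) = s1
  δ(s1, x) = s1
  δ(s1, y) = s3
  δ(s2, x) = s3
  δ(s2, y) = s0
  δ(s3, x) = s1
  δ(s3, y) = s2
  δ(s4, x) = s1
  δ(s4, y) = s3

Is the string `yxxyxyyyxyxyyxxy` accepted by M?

s0 --y--> s1
s1 --x--> s1
s1 --x--> s1
s1 --y--> s3
s3 --x--> s1
s1 --y--> s3
s3 --y--> s2
s2 --y--> s0
s0 --x--> s4
s4 --y--> s3
s3 --x--> s1
s1 --y--> s3
s3 --y--> s2
s2 --x--> s3
s3 --x--> s1
s1 --y--> s3
End in state s3, which is not an accepting state.

rejected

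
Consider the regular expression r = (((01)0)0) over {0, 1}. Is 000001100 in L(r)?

No split of 000001100 into u·v has ((01)0) matching u and 0 matching v.

no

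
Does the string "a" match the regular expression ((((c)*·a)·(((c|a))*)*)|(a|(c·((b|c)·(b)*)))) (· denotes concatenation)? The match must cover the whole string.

The left alternative (((c)*·a)·(((c|a))*)*) matches a.

yes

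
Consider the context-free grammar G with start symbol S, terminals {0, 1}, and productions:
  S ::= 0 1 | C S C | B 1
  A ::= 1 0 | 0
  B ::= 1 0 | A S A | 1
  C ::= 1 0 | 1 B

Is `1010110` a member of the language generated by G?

S ⇒ CSC ⇒ 10SC ⇒ 10B1C ⇒ 10101C ⇒ 1010110

yes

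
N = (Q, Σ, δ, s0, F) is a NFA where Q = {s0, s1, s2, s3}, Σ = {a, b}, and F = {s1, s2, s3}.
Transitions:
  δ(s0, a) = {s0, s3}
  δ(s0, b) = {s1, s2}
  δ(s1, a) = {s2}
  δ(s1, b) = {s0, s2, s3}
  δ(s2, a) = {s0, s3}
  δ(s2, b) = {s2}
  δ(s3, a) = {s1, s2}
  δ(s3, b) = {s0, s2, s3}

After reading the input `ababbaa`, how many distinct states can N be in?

Start: {s0}
read a: {s0, s3}
read b: {s0, s1, s2, s3}
read a: {s0, s1, s2, s3}
read b: {s0, s1, s2, s3}
read b: {s0, s1, s2, s3}
read a: {s0, s1, s2, s3}
read a: {s0, s1, s2, s3}
Final reachable set {s0, s1, s2, s3} has 4 states.

4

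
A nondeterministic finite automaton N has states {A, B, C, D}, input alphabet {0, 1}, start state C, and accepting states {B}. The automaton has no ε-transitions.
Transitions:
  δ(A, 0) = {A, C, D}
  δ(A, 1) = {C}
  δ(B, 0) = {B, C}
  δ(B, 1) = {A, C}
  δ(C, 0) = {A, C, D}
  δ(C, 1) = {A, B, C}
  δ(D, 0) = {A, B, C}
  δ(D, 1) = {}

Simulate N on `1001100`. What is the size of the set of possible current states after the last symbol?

Start: {C}
read 1: {A, B, C}
read 0: {A, B, C, D}
read 0: {A, B, C, D}
read 1: {A, B, C}
read 1: {A, B, C}
read 0: {A, B, C, D}
read 0: {A, B, C, D}
Final reachable set {A, B, C, D} has 4 states.

4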